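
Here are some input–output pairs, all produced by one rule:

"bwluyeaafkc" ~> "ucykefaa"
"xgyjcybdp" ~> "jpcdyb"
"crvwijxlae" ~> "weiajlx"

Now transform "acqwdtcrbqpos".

Looking at the pairs, the operation is to delete the first 3 characters, then take characters alternately from the front and the back (1st, last, 2nd, 2nd-last, ...).
"acqwdtcrbqpos" → "wdtcrbqpos" → "wsdotpcqrb".

wsdotpcqrb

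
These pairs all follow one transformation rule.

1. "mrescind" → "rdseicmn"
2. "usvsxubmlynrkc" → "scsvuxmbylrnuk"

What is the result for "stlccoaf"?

tfclocsa

Each output is the input with this applied: swap the first and last characters, then swap each adjacent pair of characters (1↔2, 3↔4, ...).
"stlccoaf" → "ftlccoas" → "tfclocsa".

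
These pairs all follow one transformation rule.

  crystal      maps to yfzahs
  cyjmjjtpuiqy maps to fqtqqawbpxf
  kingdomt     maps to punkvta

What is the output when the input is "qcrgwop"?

jyndvw

What's happening: shift every letter 7 places forward in the alphabet (wrapping around), then delete the first character.
"qcrgwop" → "xjyndvw" → "jyndvw".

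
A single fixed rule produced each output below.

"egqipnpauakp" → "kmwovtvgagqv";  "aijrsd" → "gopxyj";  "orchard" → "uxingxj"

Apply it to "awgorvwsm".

gcmuxbcys

The pattern: shift every letter 6 places forward in the alphabet (wrapping around).
"awgorvwsm" → "gcmuxbcys".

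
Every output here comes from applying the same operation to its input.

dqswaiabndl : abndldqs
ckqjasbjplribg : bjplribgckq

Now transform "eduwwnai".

What's happening: move the first 3 characters to the end (rotate left by 3), then delete the first 3 characters.
Applying both steps to "eduwwnai": "wwnaiedu", then "aiedu".
(Check on "dqswaiabndl": → "waiabndldqs" → "abndldqs" ✓)

aiedu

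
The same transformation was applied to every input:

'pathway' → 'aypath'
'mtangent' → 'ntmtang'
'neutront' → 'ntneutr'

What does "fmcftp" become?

Each output is the input with this applied: move the last 2 characters to the front (rotate right by 2), then delete the last character.
"fmcftp" → "tpfmcf" → "tpfmc".

tpfmc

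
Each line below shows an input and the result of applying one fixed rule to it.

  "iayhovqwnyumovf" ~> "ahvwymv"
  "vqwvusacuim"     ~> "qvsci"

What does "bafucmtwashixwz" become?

aumwsiw

Each output is the input with this applied: keep every other character starting from the second (positions 2nd, 4th, 6th, ...).
Applying that to "bafucmtwashixwz" gives "aumwsiw".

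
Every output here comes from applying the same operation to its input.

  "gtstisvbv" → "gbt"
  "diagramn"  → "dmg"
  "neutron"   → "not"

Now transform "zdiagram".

zaa

Rule — take characters alternately from the front and the back (1st, last, 2nd, 2nd-last, ...), then keep one character in every 3, starting at position 1 (positions 1st, 4th, 7th, ...).
On "zdiagram" that produces "zaa".
(Check on "diagramn": → "dnimaagr" → "dmg" ✓)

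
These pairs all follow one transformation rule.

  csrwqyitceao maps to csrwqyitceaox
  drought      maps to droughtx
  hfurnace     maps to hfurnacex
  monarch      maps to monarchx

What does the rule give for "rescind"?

The pattern: append "x".
Doing the same to "rescind": "rescindx".

rescindx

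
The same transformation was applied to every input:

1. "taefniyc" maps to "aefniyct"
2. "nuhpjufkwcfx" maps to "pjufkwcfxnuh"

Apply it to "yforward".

forwardy

The transformation: swap the front and back halves of the string, then move the last 3 characters to the front (rotate right by 3).
For "yforward", step one produces "wardyfor"; step two turns that into "forwardy".
(Check on "nuhpjufkwcfx": → "fkwcfxnuhpju" → "pjufkwcfxnuh" ✓)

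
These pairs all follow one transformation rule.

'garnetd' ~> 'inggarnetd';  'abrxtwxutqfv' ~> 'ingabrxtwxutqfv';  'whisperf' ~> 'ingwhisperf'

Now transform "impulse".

What's happening: prepend "ing".
So "impulse" becomes "ingimpulse".

ingimpulse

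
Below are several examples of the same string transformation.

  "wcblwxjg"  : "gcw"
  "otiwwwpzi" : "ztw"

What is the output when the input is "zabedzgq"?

The transformation: keep one character in every 3, starting at position 2 (positions 2nd, 5th, 8th, ...), then move the last character to the front.
On "zabedzgq": the first step gives "adq", and the second then gives "qad".

qad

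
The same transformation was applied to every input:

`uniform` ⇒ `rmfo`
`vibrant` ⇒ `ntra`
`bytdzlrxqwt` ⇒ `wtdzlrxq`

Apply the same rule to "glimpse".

The transformation: delete the first 3 characters, then move the last 2 characters to the front (rotate right by 2).
"glimpse" → "mpse" → "semp".
(Check on "bytdzlrxqwt": → "dzlrxqwt" → "wtdzlrxq" ✓)

semp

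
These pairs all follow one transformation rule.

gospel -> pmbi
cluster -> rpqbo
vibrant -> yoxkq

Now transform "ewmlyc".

Rule — delete the first 2 characters, then shift every letter 3 places backward in the alphabet (wrapping around).
"ewmlyc" → "mlyc" → "jivz".

jivz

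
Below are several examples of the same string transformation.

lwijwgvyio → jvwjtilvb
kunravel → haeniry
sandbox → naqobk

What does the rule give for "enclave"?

apynir

What's happening: shift every letter 13 places forward in the alphabet (wrapping around) — i.e. ROT13, then delete the first character.
For "enclave", step one produces "rapynir"; step two turns that into "apynir".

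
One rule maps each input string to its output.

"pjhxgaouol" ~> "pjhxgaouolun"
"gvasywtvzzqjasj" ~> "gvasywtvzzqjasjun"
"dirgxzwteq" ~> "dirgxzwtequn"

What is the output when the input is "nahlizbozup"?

nahlizbozupun

The transformation: append "un".
So "nahlizbozup" becomes "nahlizbozupun".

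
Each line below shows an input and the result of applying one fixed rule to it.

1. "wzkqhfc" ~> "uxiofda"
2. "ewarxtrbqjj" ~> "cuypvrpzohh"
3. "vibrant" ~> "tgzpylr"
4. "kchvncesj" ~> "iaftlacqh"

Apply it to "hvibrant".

Rule — shift every letter 2 places backward in the alphabet (wrapping around).
For "hvibrant" the result is "ftgzpylr".

ftgzpylr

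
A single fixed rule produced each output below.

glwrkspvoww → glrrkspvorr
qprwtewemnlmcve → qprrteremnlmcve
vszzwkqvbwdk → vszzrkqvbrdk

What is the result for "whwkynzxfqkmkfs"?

Each output is the input with this applied: replace every "w" with "r".
For "whwkynzxfqkmkfs" the result is "rhrkynzxfqkmkfs".

rhrkynzxfqkmkfs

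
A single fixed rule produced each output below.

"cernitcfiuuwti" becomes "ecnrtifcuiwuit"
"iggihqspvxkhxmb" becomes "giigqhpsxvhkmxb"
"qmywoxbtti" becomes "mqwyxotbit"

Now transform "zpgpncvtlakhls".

Rule — swap each adjacent pair of characters (1↔2, 3↔4, ...).
On "zpgpncvtlakhls" that produces "pzpgcntvalhksl".

pzpgcntvalhksl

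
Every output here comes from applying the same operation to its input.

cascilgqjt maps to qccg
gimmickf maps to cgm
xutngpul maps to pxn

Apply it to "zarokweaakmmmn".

Each output is the input with this applied: move the last 3 characters to the front (rotate right by 3), then keep one character in every 3, starting at position 1 (positions 1st, 4th, 7th, ...).
"zarokweaakmmmn" → "mmnzarokweaakm" → "mzoek".

mzoek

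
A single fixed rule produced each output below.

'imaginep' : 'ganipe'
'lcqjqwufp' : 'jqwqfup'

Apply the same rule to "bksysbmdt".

ysbsdmt

The rule is to delete the first 2 characters, then swap each adjacent pair of characters (1↔2, 3↔4, ...).
Starting from "bksysbmdt": after the first operation, "sysbmdt"; after the second, "ysbsdmt".
(Check on "lcqjqwufp": → "qjqwufp" → "jqwqfup" ✓)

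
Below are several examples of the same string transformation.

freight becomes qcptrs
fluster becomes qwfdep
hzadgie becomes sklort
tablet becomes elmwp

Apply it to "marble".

xlcmw

In each case the input is transformed by: shift every letter 11 places forward in the alphabet (wrapping around), then delete the last character.
Starting from "marble": after the first operation, "xlcmwp"; after the second, "xlcmw".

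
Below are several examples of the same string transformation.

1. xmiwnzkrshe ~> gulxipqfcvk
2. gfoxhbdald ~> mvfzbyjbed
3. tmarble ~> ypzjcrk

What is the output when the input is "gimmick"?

The rule is to shift every letter 2 places backward in the alphabet (wrapping around), then move the first 2 characters to the end (rotate left by 2).
For "gimmick", step one produces "egkkgai"; step two turns that into "kkgaieg".
(Check on "gfoxhbdald": → "edmvfzbyjb" → "mvfzbyjbed" ✓)

kkgaieg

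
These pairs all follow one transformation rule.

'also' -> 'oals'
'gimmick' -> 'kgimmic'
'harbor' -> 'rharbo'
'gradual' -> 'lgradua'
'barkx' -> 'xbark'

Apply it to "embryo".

What's happening: move the last character to the front.
Applying that to "embryo" gives "oembry".

oembry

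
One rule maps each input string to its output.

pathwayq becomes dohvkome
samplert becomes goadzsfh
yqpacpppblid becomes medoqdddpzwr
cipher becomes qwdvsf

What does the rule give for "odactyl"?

Rule — shift every letter 12 places backward in the alphabet (wrapping around).
On "odactyl" that produces "croqhmz".

croqhmz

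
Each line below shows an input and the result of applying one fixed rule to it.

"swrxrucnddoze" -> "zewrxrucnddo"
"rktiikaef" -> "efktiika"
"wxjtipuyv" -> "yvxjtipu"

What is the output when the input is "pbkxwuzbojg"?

Rule — delete the first character, then move the last 2 characters to the front (rotate right by 2).
On "pbkxwuzbojg": the first step gives "bkxwuzbojg", and the second then gives "jgbkxwuzbo".
(Check on "rktiikaef": → "ktiikaef" → "efktiika" ✓)

jgbkxwuzbo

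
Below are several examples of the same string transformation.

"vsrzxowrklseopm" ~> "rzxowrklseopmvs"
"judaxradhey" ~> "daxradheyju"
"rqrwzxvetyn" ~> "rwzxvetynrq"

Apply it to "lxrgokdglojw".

rgokdglojwlx

In each case the input is transformed by: move the first 2 characters to the end (rotate left by 2).
Doing the same to "lxrgokdglojw": "rgokdglojwlx".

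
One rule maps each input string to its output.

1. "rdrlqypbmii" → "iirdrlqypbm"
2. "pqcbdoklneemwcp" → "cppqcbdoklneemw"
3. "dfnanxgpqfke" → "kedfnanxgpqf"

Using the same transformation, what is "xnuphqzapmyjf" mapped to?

What's happening: move the last 2 characters to the front (rotate right by 2).
So "xnuphqzapmyjf" becomes "jfxnuphqzapmy".

jfxnuphqzapmy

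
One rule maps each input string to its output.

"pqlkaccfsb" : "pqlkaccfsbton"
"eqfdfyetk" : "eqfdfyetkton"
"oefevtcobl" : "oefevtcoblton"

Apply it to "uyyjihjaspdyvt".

Each output is the input with this applied: append "ton".
So "uyyjihjaspdyvt" becomes "uyyjihjaspdyvtton".

uyyjihjaspdyvtton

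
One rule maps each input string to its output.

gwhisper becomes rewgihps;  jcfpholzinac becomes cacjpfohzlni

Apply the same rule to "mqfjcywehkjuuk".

kuqmjfycewkhuj

The pattern: move the last 2 characters to the front (rotate right by 2), then swap each adjacent pair of characters (1↔2, 3↔4, ...).
Working it through for "mqfjcywehkjuuk": intermediate "ukmqfjcywehkju", final "kuqmjfycewkhuj".
(Check on "gwhisper": → "ergwhisp" → "rewgihps" ✓)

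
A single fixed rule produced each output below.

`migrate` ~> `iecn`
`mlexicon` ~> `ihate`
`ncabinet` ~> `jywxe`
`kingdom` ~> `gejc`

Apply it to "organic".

Looking at the pairs, the operation is to delete the last 3 characters, then shift every letter 4 places backward in the alphabet (wrapping around).
On "organic": the first step gives "orga", and the second then gives "kncw".

kncw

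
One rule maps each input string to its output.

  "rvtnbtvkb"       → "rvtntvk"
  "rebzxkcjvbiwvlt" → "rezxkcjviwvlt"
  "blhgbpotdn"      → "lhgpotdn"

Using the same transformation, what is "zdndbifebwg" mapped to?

zdndifewg

In each case the input is transformed by: remove every "b".
Doing the same to "zdndbifebwg": "zdndifewg".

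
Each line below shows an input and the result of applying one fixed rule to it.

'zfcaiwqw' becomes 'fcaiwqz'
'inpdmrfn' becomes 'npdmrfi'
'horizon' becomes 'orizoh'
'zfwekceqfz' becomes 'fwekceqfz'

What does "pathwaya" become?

athwayp

The transformation: delete the last character, then move the first character to the end.
On "pathwaya": the first step gives "pathway", and the second then gives "athwayp".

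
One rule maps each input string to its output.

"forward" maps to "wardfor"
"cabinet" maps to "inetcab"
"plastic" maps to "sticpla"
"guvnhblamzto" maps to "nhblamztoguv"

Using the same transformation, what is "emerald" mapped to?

The transformation: move the first 3 characters to the end (rotate left by 3).
On "emerald" that produces "raldeme".

raldeme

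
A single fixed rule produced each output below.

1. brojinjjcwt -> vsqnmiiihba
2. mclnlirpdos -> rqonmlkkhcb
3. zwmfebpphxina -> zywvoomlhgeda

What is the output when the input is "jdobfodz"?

ynniecca

What's happening: shift every letter 1 place backward in the alphabet (wrapping around), then sort the characters into reverse alphabetical order.
"jdobfodz" → "icnaency" → "ynniecca".
(Check on "brojinjjcwt": → "aqnihmiibvs" → "vsqnmiiihba" ✓)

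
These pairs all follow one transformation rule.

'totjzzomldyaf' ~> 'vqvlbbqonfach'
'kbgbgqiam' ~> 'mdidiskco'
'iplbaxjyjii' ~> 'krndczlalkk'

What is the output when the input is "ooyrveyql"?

Looking at the pairs, the operation is to shift every letter 2 places forward in the alphabet (wrapping around).
On "ooyrveyql" that produces "qqatxgasn".

qqatxgasn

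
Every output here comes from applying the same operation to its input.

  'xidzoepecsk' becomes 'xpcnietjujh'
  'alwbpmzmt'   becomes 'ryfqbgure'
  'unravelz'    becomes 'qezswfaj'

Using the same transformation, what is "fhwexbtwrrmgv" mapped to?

lakmbjcgybwwr

What's happening: move the last 2 characters to the front (rotate right by 2), then shift every letter 5 places forward in the alphabet (wrapping around).
So "fhwexbtwrrmgv" becomes "lakmbjcgybwwr".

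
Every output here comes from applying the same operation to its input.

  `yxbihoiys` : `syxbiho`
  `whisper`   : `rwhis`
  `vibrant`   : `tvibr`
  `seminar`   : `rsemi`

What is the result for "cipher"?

Looking at the pairs, the operation is to move the last 3 characters to the front (rotate right by 3), then delete the first 2 characters.
"cipher" → "hercip" → "rcip".
(Check on "yxbihoiys": → "iysyxbiho" → "syxbiho" ✓)

rcip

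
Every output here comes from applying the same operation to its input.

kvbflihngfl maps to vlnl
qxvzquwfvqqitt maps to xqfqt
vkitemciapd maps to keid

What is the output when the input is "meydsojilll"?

esil

What's happening: keep one character in every 3, starting at position 2 (positions 2nd, 5th, 8th, ...).
For "meydsojilll" the result is "esil".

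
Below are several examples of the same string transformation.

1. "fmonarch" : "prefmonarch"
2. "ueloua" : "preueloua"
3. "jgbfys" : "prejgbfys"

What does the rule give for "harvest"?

Rule — prepend "pre".
So "harvest" becomes "preharvest".

preharvest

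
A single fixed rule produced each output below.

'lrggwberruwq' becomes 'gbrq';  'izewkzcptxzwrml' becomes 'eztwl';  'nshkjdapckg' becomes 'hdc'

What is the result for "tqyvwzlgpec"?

What's happening: keep one character in every 3, starting at position 3 (positions 3rd, 6th, 9th, ...).
Applying that to "tqyvwzlgpec" gives "yzp".

yzp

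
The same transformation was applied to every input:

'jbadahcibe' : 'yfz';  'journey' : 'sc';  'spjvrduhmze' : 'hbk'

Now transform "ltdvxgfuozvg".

beme

The pattern: shift every letter 2 places backward in the alphabet (wrapping around), then keep one character in every 3, starting at position 3 (positions 3rd, 6th, 9th, ...).
Applying that to "ltdvxgfuozvg" gives "beme".
(Check on "jbadahcibe": → "hzybyfagzc" → "yfz" ✓)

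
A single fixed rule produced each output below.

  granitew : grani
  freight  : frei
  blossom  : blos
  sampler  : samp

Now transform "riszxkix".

riszx

Each output is the input with this applied: delete the last 3 characters.
For "riszxkix" the result is "riszx".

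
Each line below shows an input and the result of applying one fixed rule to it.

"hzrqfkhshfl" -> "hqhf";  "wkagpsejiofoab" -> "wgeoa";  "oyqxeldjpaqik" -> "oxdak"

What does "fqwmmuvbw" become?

fmv

What's happening: keep one character in every 3, starting at position 1 (positions 1st, 4th, 7th, ...).
For "fqwmmuvbw" the result is "fmv".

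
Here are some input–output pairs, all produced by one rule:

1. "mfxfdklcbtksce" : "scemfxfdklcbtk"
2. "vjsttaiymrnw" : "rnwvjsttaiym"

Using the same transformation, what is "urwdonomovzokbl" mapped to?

kblurwdonomovzo

What's happening: move the last 3 characters to the front (rotate right by 3).
So "urwdonomovzokbl" becomes "kblurwdonomovzo".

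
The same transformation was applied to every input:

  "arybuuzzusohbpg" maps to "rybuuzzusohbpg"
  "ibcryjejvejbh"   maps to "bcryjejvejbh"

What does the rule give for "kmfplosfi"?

mfplosfi

Rule — delete the first character.
On "kmfplosfi" that produces "mfplosfi".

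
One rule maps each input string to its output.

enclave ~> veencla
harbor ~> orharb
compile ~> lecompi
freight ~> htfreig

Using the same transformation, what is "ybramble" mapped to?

leybramb

The rule is to move the last 2 characters to the front (rotate right by 2).
"ybramble" → "leybramb".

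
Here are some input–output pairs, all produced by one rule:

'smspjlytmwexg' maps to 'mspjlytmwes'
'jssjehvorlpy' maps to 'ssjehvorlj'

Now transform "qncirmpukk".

Looking at the pairs, the operation is to delete the last 2 characters, then move the first character to the end.
Starting from "qncirmpukk": after the first operation, "qncirmpu"; after the second, "ncirmpuq".

ncirmpuq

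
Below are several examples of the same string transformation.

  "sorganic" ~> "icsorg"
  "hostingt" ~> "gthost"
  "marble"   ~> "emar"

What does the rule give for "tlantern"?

In each case the input is transformed by: swap the front and back halves of the string, then delete the first 2 characters.
On "tlantern": the first step gives "terntlan", and the second then gives "rntlan".

rntlan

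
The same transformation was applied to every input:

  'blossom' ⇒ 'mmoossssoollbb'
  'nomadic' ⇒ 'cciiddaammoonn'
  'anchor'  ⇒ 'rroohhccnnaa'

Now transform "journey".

In each case the input is transformed by: double every character, then reverse the string.
For "journey" the result is "yyeennrruuoojj".

yyeennrruuoojj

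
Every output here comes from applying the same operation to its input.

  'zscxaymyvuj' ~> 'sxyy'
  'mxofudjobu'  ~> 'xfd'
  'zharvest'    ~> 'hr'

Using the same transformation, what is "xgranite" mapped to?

ga

The rule is to delete the last 3 characters, then keep every other character starting from the second (positions 2nd, 4th, 6th, ...).
Applying that to "xgranite" gives "ga".
(Check on "mxofudjobu": → "mxofudj" → "xfd" ✓)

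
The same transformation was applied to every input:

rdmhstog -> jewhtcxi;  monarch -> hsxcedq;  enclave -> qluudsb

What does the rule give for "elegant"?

The rule is to shift every letter 10 places backward in the alphabet (wrapping around), then move the last 3 characters to the front (rotate right by 3).
For "elegant", step one produces "ubuwqdj"; step two turns that into "qdjubuw".

qdjubuw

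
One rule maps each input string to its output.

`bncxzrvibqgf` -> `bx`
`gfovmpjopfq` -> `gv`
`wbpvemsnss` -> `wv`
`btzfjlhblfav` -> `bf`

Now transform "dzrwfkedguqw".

Rule — keep one character in every 3, starting at position 1 (positions 1st, 4th, 7th, ...), then keep only the first 2 characters.
For "dzrwfkedguqw", step one produces "dweu"; step two turns that into "dw".

dw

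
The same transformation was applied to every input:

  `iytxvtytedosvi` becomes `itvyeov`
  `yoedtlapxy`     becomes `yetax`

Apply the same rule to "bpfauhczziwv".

bfuczw

The rule is to keep every other character starting from the first (positions 1st, 3rd, 5th, ...).
Applying that to "bpfauhczziwv" gives "bfuczw".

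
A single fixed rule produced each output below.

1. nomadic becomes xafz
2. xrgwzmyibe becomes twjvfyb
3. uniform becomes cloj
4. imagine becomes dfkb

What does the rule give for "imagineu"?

dfkbr

The pattern: shift every letter 3 places backward in the alphabet (wrapping around), then delete the first 3 characters.
Doing the same to "imagineu": "dfkbr".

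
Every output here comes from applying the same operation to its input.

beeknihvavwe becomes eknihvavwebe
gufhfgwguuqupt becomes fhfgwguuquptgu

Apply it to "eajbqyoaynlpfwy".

jbqyoaynlpfwyea

Rule — move the first 2 characters to the end (rotate left by 2).
Applying that to "eajbqyoaynlpfwy" gives "jbqyoaynlpfwyea".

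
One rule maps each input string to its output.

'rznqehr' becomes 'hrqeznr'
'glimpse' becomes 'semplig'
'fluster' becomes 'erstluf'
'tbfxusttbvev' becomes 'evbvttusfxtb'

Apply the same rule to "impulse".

Looking at the pairs, the operation is to reverse the string, then swap each adjacent pair of characters (1↔2, 3↔4, ...).
Doing the same to "impulse": "seulmpi".

seulmpi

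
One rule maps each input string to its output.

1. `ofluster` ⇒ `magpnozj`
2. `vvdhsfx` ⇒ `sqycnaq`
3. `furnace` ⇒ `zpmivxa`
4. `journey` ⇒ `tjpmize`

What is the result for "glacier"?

The pattern: swap the first and last characters, then shift every letter 5 places backward in the alphabet (wrapping around).
"glacier" → "mgvxdzb".
(Check on "ofluster": → "rflusteo" → "magpnozj" ✓)

mgvxdzb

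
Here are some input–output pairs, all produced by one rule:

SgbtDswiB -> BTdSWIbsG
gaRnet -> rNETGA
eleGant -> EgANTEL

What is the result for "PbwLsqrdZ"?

WlSQRDzpB

The pattern: flip the case of every letter, then move the first 2 characters to the end (rotate left by 2).
On "PbwLsqrdZ": the first step gives "pBWlSQRDz", and the second then gives "WlSQRDzpB".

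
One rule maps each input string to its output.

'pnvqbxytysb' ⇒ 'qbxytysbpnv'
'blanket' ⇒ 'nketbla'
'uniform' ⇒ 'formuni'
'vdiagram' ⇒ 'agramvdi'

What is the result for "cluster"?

sterclu

In each case the input is transformed by: move the first 3 characters to the end (rotate left by 3).
So "cluster" becomes "sterclu".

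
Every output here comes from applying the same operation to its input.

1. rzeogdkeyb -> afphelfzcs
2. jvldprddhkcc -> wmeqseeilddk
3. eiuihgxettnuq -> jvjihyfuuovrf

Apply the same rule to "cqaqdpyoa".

Rule — move the first character to the end, then shift every letter 1 place forward in the alphabet (wrapping around).
For "cqaqdpyoa", step one produces "qaqdpyoac"; step two turns that into "rbreqzpbd".

rbreqzpbd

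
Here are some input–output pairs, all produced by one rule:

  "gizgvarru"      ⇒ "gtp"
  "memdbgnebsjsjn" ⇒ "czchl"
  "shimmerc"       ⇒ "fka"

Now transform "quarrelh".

spf

Rule — keep one character in every 3, starting at position 2 (positions 2nd, 5th, 8th, ...), then shift every letter 2 places backward in the alphabet (wrapping around).
So "quarrelh" becomes "spf".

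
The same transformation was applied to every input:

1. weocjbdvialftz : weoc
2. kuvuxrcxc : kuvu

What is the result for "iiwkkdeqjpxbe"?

iiwk

The pattern: keep only the first 4 characters.
Applying that to "iiwkkdeqjpxbe" gives "iiwk".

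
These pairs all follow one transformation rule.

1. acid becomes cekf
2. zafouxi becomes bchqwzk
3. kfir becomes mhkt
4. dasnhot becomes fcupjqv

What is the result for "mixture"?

The pattern: shift every letter 2 places forward in the alphabet (wrapping around).
Doing the same to "mixture": "okzvwtg".

okzvwtg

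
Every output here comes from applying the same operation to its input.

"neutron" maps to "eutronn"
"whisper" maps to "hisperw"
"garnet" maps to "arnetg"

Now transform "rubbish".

ubbishr

The transformation: move the first character to the end.
So "rubbish" becomes "ubbishr".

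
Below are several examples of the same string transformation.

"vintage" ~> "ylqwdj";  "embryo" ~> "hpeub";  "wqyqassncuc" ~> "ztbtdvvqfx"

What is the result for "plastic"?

In each case the input is transformed by: delete the last character, then shift every letter 3 places forward in the alphabet (wrapping around).
For "plastic" the result is "sodvwl".

sodvwl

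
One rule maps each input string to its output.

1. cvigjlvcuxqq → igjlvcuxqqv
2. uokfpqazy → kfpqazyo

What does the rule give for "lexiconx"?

The rule is to delete the first character, then move the first character to the end.
Starting from "lexiconx": after the first operation, "exiconx"; after the second, "xiconxe".

xiconxe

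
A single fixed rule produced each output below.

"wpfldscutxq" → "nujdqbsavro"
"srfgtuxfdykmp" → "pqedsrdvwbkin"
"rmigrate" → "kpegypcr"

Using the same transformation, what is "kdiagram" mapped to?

biygpeky

The pattern: swap each adjacent pair of characters (1↔2, 3↔4, ...), then shift every letter 2 places backward in the alphabet (wrapping around).
Applying both steps to "kdiagram": "dkairgma", then "biygpeky".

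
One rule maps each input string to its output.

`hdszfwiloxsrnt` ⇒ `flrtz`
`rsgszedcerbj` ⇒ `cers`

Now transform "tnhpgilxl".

hlt

Looking at the pairs, the operation is to sort the characters into alphabetical order, then keep one character in every 3, starting at position 2 (positions 2nd, 5th, 8th, ...).
For "tnhpgilxl", step one produces "ghillnptx"; step two turns that into "hlt".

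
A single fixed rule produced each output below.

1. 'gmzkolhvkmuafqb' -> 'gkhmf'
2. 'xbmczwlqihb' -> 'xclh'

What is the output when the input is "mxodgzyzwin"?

mdyi

Each output is the input with this applied: keep one character in every 3, starting at position 1 (positions 1st, 4th, 7th, ...).
On "mxodgzyzwin" that produces "mdyi".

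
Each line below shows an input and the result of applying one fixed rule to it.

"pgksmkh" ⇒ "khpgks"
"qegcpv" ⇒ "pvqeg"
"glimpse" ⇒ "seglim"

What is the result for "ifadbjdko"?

koifadbj

Rule — move the last 2 characters to the front (rotate right by 2), then delete the last character.
For "ifadbjdko", step one produces "koifadbjd"; step two turns that into "koifadbj".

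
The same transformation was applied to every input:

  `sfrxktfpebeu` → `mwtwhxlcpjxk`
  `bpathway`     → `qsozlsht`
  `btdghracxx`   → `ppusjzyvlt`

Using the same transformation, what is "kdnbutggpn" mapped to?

In each case the input is transformed by: shift every letter 8 places backward in the alphabet (wrapping around), then reverse the string.
Applying that to "kdnbutggpn" gives "fhyylmtfvc".

fhyylmtfvc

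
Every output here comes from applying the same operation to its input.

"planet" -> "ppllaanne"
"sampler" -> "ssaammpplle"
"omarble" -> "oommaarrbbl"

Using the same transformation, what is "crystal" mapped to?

Looking at the pairs, the operation is to double every character, then delete the last 3 characters.
"crystal" → "ccrryyssttaall" → "ccrryysstta".

ccrryysstta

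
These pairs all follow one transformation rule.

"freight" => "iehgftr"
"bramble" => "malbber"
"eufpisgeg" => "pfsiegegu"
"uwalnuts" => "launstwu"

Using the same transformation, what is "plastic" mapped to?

saitpcl

The pattern: move the first 2 characters to the end (rotate left by 2), then swap each adjacent pair of characters (1↔2, 3↔4, ...).
On "plastic": the first step gives "asticpl", and the second then gives "saitpcl".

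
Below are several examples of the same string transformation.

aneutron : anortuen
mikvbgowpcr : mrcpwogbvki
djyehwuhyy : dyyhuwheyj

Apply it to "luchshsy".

In each case the input is transformed by: move the first character to the end, then reverse the string.
"luchshsy" → "uchshsyl" → "lyshshcu".

lyshshcu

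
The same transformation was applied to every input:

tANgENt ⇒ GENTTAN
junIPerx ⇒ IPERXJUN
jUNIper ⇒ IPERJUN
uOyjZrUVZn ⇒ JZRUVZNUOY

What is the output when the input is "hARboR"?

BORHAR

Each output is the input with this applied: move the first 3 characters to the end (rotate left by 3), then convert every letter to uppercase.
Working it through for "hARboR": intermediate "boRhAR", final "BORHAR".
(Check on "junIPerx": → "IPerxjun" → "IPERXJUN" ✓)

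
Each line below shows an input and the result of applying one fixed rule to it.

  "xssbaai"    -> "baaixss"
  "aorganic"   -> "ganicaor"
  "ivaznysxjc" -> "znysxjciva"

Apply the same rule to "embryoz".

ryozemb

Looking at the pairs, the operation is to move the first 3 characters to the end (rotate left by 3).
"embryoz" → "ryozemb".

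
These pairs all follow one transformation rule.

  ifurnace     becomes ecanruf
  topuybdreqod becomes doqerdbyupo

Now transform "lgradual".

The transformation: reverse the string, then delete the last character.
On "lgradual" that produces "laudarg".
(Check on "topuybdreqod": → "doqerdbyupot" → "doqerdbyupo" ✓)

laudarg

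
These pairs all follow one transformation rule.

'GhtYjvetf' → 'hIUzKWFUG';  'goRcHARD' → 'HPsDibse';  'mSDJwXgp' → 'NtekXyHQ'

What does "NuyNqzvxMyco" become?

The pattern: shift every letter 1 place forward in the alphabet (wrapping around), then flip the case of every letter.
So "NuyNqzvxMyco" becomes "oVZoRAWYnZDP".

oVZoRAWYnZDP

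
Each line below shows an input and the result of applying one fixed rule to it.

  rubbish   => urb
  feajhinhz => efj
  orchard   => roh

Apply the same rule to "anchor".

What's happening: swap each adjacent pair of characters (1↔2, 3↔4, ...), then keep only the first 3 characters.
For "anchor", step one produces "nahcro"; step two turns that into "nah".

nah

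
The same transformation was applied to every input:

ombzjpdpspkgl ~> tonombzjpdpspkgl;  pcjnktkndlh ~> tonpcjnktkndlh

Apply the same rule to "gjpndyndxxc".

Rule — prepend "ton".
On "gjpndyndxxc" that produces "tongjpndyndxxc".

tongjpndyndxxc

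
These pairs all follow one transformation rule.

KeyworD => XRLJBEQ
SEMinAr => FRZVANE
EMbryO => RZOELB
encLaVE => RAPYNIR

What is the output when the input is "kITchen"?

Each output is the input with this applied: shift every letter 13 places forward in the alphabet (wrapping around) — i.e. ROT13, then convert every letter to uppercase.
For "kITchen", step one produces "xVGpura"; step two turns that into "XVGPURA".

XVGPURA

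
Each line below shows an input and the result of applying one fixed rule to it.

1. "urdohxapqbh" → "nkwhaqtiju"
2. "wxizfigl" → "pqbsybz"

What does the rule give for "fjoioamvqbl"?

The transformation: delete the last character, then shift every letter 7 places backward in the alphabet (wrapping around).
Starting from "fjoioamvqbl": after the first operation, "fjoioamvqb"; after the second, "ychbhtfoju".

ychbhtfoju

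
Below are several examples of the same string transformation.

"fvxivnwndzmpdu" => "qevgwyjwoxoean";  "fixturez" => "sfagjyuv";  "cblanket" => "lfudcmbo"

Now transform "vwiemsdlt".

The transformation: shift every letter 1 place forward in the alphabet (wrapping around), then move the last 3 characters to the front (rotate right by 3).
For "vwiemsdlt", step one produces "wxjfntemu"; step two turns that into "emuwxjfnt".
(Check on "fixturez": → "gjyuvsfa" → "sfagjyuv" ✓)

emuwxjfnt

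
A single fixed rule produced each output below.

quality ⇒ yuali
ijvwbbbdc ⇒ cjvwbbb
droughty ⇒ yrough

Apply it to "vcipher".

Looking at the pairs, the operation is to swap the first and last characters, then delete the last 2 characters.
Applying both steps to "vcipher": "rciphev", then "rciph".

rciph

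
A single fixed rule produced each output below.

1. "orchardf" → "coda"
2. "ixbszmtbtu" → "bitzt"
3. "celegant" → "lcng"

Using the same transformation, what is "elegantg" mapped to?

eeta

The transformation: keep every other character starting from the first (positions 1st, 3rd, 5th, ...), then swap each adjacent pair of characters (1↔2, 3↔4, ...).
Applying that to "elegantg" gives "eeta".
(Check on "ixbszmtbtu": → "ibztt" → "bitzt" ✓)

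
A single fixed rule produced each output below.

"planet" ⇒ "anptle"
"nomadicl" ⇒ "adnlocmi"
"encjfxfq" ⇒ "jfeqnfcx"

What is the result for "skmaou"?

masuko

Looking at the pairs, the operation is to take characters alternately from the front and the back (1st, last, 2nd, 2nd-last, ...), then move the last 2 characters to the front (rotate right by 2).
Working it through for "skmaou": intermediate "sukoma", final "masuko".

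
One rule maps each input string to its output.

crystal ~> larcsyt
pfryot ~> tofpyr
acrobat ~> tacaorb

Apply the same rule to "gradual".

Each output is the input with this applied: move the last 2 characters to the front (rotate right by 2), then swap each adjacent pair of characters (1↔2, 3↔4, ...).
"gradual" → "algradu" → "largdau".

largdau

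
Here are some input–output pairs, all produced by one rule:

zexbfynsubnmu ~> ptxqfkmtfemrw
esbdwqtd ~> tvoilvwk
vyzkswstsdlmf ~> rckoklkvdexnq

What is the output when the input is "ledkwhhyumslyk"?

vcozzqmekdqcdw

The rule is to move the first 2 characters to the end (rotate left by 2), then shift every letter 8 places backward in the alphabet (wrapping around).
For "ledkwhhyumslyk" the result is "vcozzqmekdqcdw".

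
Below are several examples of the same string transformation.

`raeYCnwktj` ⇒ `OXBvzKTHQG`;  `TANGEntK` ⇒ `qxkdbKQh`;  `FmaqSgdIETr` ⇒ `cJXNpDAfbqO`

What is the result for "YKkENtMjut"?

vhHbkQjGRQ

The rule is to shift every letter 3 places backward in the alphabet (wrapping around), then flip the case of every letter.
On "YKkENtMjut": the first step gives "VHhBKqJgrq", and the second then gives "vhHbkQjGRQ".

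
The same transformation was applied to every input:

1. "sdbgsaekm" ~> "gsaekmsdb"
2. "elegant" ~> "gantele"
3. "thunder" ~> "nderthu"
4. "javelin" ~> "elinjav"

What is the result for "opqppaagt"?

The pattern: move the first 3 characters to the end (rotate left by 3).
On "opqppaagt" that produces "ppaagtopq".

ppaagtopq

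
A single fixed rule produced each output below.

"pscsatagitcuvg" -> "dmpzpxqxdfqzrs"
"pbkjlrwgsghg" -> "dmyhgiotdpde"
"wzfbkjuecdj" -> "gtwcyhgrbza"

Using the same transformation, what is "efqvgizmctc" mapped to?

The pattern: move the last character to the front, then shift every letter 3 places backward in the alphabet (wrapping around).
"efqvgizmctc" → "cefqvgizmct" → "zbcnsdfwjzq".

zbcnsdfwjzq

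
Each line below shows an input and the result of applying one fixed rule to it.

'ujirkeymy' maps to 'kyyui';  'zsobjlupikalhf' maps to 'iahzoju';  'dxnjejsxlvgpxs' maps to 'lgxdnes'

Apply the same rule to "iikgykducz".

In each case the input is transformed by: keep every other character starting from the first (positions 1st, 3rd, 5th, ...), then move the last 3 characters to the front (rotate right by 3).
On "iikgykducz": the first step gives "ikydc", and the second then gives "ydcik".

ydcik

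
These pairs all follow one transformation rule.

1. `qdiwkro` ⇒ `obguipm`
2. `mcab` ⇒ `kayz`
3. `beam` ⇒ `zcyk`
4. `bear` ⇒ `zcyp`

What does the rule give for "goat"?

emyr

The transformation: shift every letter 2 places backward in the alphabet (wrapping around).
On "goat" that produces "emyr".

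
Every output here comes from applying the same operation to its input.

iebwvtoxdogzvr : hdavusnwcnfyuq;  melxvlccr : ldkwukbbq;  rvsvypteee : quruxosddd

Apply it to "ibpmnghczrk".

The pattern: shift every letter 1 place backward in the alphabet (wrapping around).
For "ibpmnghczrk" the result is "haolmfgbyqj".

haolmfgbyqj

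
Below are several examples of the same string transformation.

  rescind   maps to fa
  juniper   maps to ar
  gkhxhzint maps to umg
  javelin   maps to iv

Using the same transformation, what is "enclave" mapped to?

pi

Looking at the pairs, the operation is to shift every letter 13 places forward in the alphabet (wrapping around) — i.e. ROT13, then keep one character in every 3, starting at position 3 (positions 3rd, 6th, 9th, ...).
"enclave" → "rapynir" → "pi".
(Check on "javelin": → "wniryva" → "iv" ✓)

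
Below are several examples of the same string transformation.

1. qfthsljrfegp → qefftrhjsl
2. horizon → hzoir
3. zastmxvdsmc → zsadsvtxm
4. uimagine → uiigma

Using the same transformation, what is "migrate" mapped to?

mairg

Looking at the pairs, the operation is to delete the last 2 characters, then take characters alternately from the front and the back (1st, last, 2nd, 2nd-last, ...).
Applying that to "migrate" gives "mairg".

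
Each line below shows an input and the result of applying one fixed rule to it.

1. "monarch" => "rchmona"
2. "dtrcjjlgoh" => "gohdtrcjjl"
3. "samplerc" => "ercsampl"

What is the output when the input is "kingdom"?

domking

The transformation: move the last 3 characters to the front (rotate right by 3).
Applying that to "kingdom" gives "domking".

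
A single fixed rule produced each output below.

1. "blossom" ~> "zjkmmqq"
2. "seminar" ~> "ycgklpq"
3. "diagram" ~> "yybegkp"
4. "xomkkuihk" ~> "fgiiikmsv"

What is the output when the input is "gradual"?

yybejps

Each output is the input with this applied: sort the characters into alphabetical order, then shift every letter 2 places backward in the alphabet (wrapping around).
Applying both steps to "gradual": "aadglru", then "yybejps".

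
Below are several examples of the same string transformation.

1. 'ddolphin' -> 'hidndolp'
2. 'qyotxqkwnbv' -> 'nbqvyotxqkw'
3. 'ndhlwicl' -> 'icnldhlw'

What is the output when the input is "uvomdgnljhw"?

In each case the input is transformed by: swap the first and last characters, then move the last 3 characters to the front (rotate right by 3).
"uvomdgnljhw" → "wvomdgnljhu" → "jhuwvomdgnl".

jhuwvomdgnl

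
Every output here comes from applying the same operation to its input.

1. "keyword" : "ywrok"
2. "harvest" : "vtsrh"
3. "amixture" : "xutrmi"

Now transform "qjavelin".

What's happening: sort the characters into reverse alphabetical order, then delete the last 2 characters.
"qjavelin" → "vqnljiea" → "vqnlji".

vqnlji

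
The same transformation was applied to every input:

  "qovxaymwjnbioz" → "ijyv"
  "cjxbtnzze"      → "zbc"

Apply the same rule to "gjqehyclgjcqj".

The transformation: reverse the string, then keep one character in every 3, starting at position 3 (positions 3rd, 6th, 9th, ...).
"gjqehyclgjcqj" → "jqcjglcyheqjg" → "clhj".

clhj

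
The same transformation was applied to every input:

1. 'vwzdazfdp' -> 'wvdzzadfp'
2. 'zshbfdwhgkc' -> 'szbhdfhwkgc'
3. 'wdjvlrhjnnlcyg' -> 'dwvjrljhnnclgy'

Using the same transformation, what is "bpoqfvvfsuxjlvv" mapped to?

What's happening: swap each adjacent pair of characters (1↔2, 3↔4, ...).
"bpoqfvvfsuxjlvv" → "pbqovffvusjxvlv".

pbqovffvusjxvlv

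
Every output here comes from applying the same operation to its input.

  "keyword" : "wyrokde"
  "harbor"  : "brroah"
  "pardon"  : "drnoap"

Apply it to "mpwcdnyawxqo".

cwndayxwoqpm

Looking at the pairs, the operation is to move the first 2 characters to the end (rotate left by 2), then swap each adjacent pair of characters (1↔2, 3↔4, ...).
For "mpwcdnyawxqo" the result is "cwndayxwoqpm".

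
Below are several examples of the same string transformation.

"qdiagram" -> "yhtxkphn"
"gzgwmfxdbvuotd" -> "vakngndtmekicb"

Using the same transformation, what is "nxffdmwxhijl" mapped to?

The transformation: move the last 3 characters to the front (rotate right by 3), then shift every letter 7 places forward in the alphabet (wrapping around).
"nxffdmwxhijl" → "ijlnxffdmwxh" → "pqsuemmktdeo".
(Check on "gzgwmfxdbvuotd": → "otdgzgwmfxdbvu" → "vakngndtmekicb" ✓)

pqsuemmktdeo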